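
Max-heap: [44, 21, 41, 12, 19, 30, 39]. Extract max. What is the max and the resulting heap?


Max = 44
Replace root with last, heapify down
Resulting heap: [41, 21, 39, 12, 19, 30]


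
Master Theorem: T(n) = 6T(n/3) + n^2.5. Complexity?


a=6, b=3, c=2.5. log_3(6)=1.631 < c=2.5. Case 3: O(n^c) = O(n^2.500)
Complexity: O(n^2.500)


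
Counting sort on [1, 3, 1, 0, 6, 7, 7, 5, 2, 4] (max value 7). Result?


Count array: [1, 2, 1, 1, 1, 1, 1, 2]
Reconstruct: [0, 1, 1, 2, 3, 4, 5, 6, 7, 7]


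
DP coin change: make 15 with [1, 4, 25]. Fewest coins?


dp[0]=0; dp[i]=1+min(dp[i-c] for c in coins)
...dp[10]=4, dp[11]=5, dp[12]=3, dp[13]=4, dp[14]=5, dp[15]=6
Minimum coins for 15 = 6


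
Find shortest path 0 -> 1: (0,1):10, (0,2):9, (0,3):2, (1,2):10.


Dijkstra from 0:
Distances: {0: 0, 1: 10, 2: 9, 3: 2}
Shortest distance to 1 = 10, path = [0, 1]


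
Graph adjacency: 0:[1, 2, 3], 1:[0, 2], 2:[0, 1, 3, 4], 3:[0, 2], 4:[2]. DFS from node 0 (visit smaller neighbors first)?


DFS stack-based: start with [0]
Visit order: [0, 1, 2, 3, 4]


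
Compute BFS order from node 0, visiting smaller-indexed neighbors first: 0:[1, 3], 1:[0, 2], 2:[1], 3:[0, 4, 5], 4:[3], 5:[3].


BFS queue: start with [0]
Visit order: [0, 1, 3, 2, 4, 5]


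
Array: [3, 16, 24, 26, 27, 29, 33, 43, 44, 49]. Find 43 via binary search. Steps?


Search for 43:
[0,9] mid=4 arr[4]=27
[5,9] mid=7 arr[7]=43
Total: 2 comparisons


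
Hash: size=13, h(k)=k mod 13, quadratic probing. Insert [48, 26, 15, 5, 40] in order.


Insertions: 48->slot 9; 26->slot 0; 15->slot 2; 5->slot 5; 40->slot 1
Table: [26, 40, 15, None, None, 5, None, None, None, 48, None, None, None]


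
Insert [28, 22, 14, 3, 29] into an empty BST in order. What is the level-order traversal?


Root = 28; build tree by BST insertion.
Level-Order traversal: [28, 22, 29, 14, 3]


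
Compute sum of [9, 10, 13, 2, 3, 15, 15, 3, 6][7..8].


Prefix sums: [0, 9, 19, 32, 34, 37, 52, 67, 70, 76]
Sum[7..8] = prefix[9] - prefix[7] = 76 - 67 = 9


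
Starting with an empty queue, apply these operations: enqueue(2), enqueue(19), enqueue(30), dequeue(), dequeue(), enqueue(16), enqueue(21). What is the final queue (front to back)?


enqueue(2) -> [2]
enqueue(19) -> [2, 19]
enqueue(30) -> [2, 19, 30]
dequeue() returns 2 -> [19, 30]
dequeue() returns 19 -> [30]
enqueue(16) -> [30, 16]
enqueue(21) -> [30, 16, 21]
Final queue (front to back): [30, 16, 21]


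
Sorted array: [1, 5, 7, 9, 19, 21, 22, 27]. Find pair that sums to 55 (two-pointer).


Two pointers: lo=0, hi=7
No pair sums to 55


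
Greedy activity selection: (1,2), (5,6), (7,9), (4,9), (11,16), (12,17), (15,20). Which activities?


Greedy: pick earliest-ending, then skip overlaps.
Selected (4 activities): [(1, 2), (5, 6), (7, 9), (11, 16)]


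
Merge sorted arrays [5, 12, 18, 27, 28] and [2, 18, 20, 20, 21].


Compare heads, take smaller each step.
Merged: [2, 5, 12, 18, 18, 20, 20, 21, 27, 28]


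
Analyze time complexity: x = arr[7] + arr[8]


Analysis: constant-time operation, no loop
Complexity: O(1)


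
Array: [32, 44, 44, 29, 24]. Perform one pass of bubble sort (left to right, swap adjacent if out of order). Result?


After one pass: [32, 44, 29, 24, 44]


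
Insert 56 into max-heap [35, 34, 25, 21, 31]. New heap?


Append 56: [35, 34, 25, 21, 31, 56]
Bubble up: swap idx 5(56) with idx 2(25); swap idx 2(56) with idx 0(35)
Result: [56, 34, 35, 21, 31, 25]


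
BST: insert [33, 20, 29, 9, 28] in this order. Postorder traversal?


Root = 33; build tree by BST insertion.
Postorder traversal: [9, 28, 29, 20, 33]


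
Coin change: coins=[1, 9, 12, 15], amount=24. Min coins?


dp[0]=0; dp[i]=1+min(dp[i-c] for c in coins)
...dp[19]=3, dp[20]=4, dp[21]=2, dp[22]=3, dp[23]=4, dp[24]=2
Minimum coins for 24 = 2


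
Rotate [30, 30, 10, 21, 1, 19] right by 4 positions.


Right rotate by 4: [10, 21, 1, 19, 30, 30]


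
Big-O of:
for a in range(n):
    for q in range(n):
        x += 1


Per nesting level: O(n) * O(n) = O(n^2)
Complexity: O(n^2)


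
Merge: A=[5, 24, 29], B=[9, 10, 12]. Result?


Compare heads, take smaller each step.
Merged: [5, 9, 10, 12, 24, 29]


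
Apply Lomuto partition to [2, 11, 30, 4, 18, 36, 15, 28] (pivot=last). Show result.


Elements <= 28 go left of pivot.
Result: [2, 11, 4, 18, 15, 28, 30, 36], pivot at index 5


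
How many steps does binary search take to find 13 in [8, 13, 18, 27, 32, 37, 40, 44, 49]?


Search for 13:
[0,8] mid=4 arr[4]=32
[0,3] mid=1 arr[1]=13
Total: 2 comparisons


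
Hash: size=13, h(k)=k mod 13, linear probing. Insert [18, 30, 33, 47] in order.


Insertions: 18->slot 5; 30->slot 4; 33->slot 7; 47->slot 8
Table: [None, None, None, None, 30, 18, None, 33, 47, None, None, None, None]


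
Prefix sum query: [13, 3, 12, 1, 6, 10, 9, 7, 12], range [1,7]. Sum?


Prefix sums: [0, 13, 16, 28, 29, 35, 45, 54, 61, 73]
Sum[1..7] = prefix[8] - prefix[1] = 61 - 13 = 48


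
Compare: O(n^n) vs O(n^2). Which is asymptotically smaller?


quadratic grows slower than n^n
O(n^2) is asymptotically smaller; O(n^n) grows faster


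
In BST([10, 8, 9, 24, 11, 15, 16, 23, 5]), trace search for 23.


BST root = 10
Search for 23: compare at each node
Path: [10, 24, 11, 15, 16, 23]


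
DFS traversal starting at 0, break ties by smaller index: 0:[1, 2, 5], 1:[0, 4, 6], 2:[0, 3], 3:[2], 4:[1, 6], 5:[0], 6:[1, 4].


DFS stack-based: start with [0]
Visit order: [0, 1, 4, 6, 2, 3, 5]


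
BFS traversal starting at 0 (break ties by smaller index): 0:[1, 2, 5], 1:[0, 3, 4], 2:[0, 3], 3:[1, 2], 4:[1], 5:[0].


BFS queue: start with [0]
Visit order: [0, 1, 2, 5, 3, 4]


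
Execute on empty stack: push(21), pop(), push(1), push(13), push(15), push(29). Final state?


push(21) -> [21]
pop() returns 21 -> []
push(1) -> [1]
push(13) -> [1, 13]
push(15) -> [1, 13, 15]
push(29) -> [1, 13, 15, 29]
Final stack (bottom to top): [1, 13, 15, 29]


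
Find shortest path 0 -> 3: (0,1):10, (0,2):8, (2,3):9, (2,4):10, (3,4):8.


Dijkstra from 0:
Distances: {0: 0, 1: 10, 2: 8, 3: 17, 4: 18}
Shortest distance to 3 = 17, path = [0, 2, 3]


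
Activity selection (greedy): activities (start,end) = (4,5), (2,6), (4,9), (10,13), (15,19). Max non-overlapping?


Greedy: pick earliest-ending, then skip overlaps.
Selected (3 activities): [(4, 5), (10, 13), (15, 19)]


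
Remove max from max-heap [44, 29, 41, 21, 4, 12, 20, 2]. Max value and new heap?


Max = 44
Replace root with last, heapify down
Resulting heap: [41, 29, 20, 21, 4, 12, 2]


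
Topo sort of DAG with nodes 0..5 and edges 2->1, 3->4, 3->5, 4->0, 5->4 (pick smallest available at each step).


Kahn's algorithm, process smallest node first
Order: [2, 1, 3, 5, 4, 0]


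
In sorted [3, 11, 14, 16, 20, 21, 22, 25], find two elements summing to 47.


Two pointers: lo=0, hi=7
Found pair: (22, 25) summing to 47


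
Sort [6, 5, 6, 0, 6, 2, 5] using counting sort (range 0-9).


Count array: [1, 0, 1, 0, 0, 2, 3, 0, 0, 0]
Reconstruct: [0, 2, 5, 5, 6, 6, 6]


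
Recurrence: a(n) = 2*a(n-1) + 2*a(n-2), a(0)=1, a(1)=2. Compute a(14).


Build bottom-up:
...a(12)=136384, a(13)=372608, a(14)=2*372608+2*136384=1017984


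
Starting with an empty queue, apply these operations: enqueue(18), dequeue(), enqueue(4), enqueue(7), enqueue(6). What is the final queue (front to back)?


enqueue(18) -> [18]
dequeue() returns 18 -> []
enqueue(4) -> [4]
enqueue(7) -> [4, 7]
enqueue(6) -> [4, 7, 6]
Final queue (front to back): [4, 7, 6]


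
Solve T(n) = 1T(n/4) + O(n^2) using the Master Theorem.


a=1, b=4, c=2. log_4(1)=0 < c=2. Case 3: O(n^c) = O(n^2)
Complexity: O(n^2)


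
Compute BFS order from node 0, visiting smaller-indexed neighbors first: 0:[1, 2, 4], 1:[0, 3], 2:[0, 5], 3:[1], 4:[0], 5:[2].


BFS queue: start with [0]
Visit order: [0, 1, 2, 4, 3, 5]


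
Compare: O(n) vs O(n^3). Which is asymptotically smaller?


linear grows slower than cubic
O(n) is asymptotically smaller; O(n^3) grows faster


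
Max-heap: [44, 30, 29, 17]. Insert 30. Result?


Append 30: [44, 30, 29, 17, 30]
Bubble up: no swaps needed
Result: [44, 30, 29, 17, 30]


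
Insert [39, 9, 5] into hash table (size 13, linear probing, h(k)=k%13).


Insertions: 39->slot 0; 9->slot 9; 5->slot 5
Table: [39, None, None, None, None, 5, None, None, None, 9, None, None, None]


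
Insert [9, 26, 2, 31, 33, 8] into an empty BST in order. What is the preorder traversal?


Root = 9; build tree by BST insertion.
Preorder traversal: [9, 2, 8, 26, 31, 33]


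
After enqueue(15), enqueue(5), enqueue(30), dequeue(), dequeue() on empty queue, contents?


enqueue(15) -> [15]
enqueue(5) -> [15, 5]
enqueue(30) -> [15, 5, 30]
dequeue() returns 15 -> [5, 30]
dequeue() returns 5 -> [30]
Final queue (front to back): [30]


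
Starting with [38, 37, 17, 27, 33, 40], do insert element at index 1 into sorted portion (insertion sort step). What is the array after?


After one pass: [37, 38, 17, 27, 33, 40]


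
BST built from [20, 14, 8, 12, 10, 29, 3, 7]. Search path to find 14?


BST root = 20
Search for 14: compare at each node
Path: [20, 14]


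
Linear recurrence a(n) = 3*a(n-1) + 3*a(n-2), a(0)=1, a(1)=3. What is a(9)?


Build bottom-up:
...a(7)=9315, a(8)=35316, a(9)=3*35316+3*9315=133893


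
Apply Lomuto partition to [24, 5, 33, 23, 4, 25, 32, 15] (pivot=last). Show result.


Elements <= 15 go left of pivot.
Result: [5, 4, 15, 23, 24, 25, 32, 33], pivot at index 2


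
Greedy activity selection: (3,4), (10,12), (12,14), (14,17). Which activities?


Greedy: pick earliest-ending, then skip overlaps.
Selected (4 activities): [(3, 4), (10, 12), (12, 14), (14, 17)]


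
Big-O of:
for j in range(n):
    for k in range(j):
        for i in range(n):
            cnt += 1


Per nesting level: O(n) * O(n) [triangular over j] * O(n) = O(n^3)
Complexity: O(n^3)


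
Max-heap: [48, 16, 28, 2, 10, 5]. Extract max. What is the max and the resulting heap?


Max = 48
Replace root with last, heapify down
Resulting heap: [28, 16, 5, 2, 10]


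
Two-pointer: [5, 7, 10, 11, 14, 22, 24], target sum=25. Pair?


Two pointers: lo=0, hi=6
Found pair: (11, 14) summing to 25


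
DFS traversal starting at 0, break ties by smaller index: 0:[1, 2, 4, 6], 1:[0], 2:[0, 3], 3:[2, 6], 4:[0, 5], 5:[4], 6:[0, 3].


DFS stack-based: start with [0]
Visit order: [0, 1, 2, 3, 6, 4, 5]


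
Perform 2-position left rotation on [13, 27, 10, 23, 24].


Left rotate by 2: [10, 23, 24, 13, 27]


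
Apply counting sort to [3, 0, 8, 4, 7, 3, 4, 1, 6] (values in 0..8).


Count array: [1, 1, 0, 2, 2, 0, 1, 1, 1]
Reconstruct: [0, 1, 3, 3, 4, 4, 6, 7, 8]


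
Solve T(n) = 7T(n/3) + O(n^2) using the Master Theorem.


a=7, b=3, c=2. log_3(7)=1.771 < c=2. Case 3: O(n^c) = O(n^2)
Complexity: O(n^2)


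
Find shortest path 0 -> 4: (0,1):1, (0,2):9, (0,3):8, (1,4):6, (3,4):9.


Dijkstra from 0:
Distances: {0: 0, 1: 1, 2: 9, 3: 8, 4: 7}
Shortest distance to 4 = 7, path = [0, 1, 4]


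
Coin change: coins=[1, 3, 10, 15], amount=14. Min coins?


dp[0]=0; dp[i]=1+min(dp[i-c] for c in coins)
...dp[9]=3, dp[10]=1, dp[11]=2, dp[12]=3, dp[13]=2, dp[14]=3
Minimum coins for 14 = 3


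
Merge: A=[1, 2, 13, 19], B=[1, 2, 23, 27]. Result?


Compare heads, take smaller each step.
Merged: [1, 1, 2, 2, 13, 19, 23, 27]


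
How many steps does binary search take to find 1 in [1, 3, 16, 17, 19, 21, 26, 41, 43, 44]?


Search for 1:
[0,9] mid=4 arr[4]=19
[0,3] mid=1 arr[1]=3
[0,0] mid=0 arr[0]=1
Total: 3 comparisons


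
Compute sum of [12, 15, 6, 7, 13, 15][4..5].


Prefix sums: [0, 12, 27, 33, 40, 53, 68]
Sum[4..5] = prefix[6] - prefix[4] = 68 - 40 = 28


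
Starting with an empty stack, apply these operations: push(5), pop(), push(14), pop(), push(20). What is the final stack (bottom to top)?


push(5) -> [5]
pop() returns 5 -> []
push(14) -> [14]
pop() returns 14 -> []
push(20) -> [20]
Final stack (bottom to top): [20]


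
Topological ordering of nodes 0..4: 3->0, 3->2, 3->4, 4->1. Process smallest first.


Kahn's algorithm, process smallest node first
Order: [3, 0, 2, 4, 1]


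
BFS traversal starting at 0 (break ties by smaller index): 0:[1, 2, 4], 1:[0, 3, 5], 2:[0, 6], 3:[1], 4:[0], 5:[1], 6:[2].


BFS queue: start with [0]
Visit order: [0, 1, 2, 4, 3, 5, 6]


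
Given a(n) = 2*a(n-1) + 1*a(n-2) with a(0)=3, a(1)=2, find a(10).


Build bottom-up:
...a(8)=1323, a(9)=3194, a(10)=2*3194+1*1323=7711


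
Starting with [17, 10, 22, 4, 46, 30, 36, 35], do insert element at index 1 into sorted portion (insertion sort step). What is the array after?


After one pass: [10, 17, 22, 4, 46, 30, 36, 35]


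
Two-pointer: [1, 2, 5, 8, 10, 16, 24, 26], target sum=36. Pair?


Two pointers: lo=0, hi=7
Found pair: (10, 26) summing to 36


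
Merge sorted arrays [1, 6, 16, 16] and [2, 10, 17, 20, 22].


Compare heads, take smaller each step.
Merged: [1, 2, 6, 10, 16, 16, 17, 20, 22]


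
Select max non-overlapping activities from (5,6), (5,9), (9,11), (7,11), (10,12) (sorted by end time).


Greedy: pick earliest-ending, then skip overlaps.
Selected (2 activities): [(5, 6), (9, 11)]


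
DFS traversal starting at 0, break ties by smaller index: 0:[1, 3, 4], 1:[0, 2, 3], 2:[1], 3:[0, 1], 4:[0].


DFS stack-based: start with [0]
Visit order: [0, 1, 2, 3, 4]


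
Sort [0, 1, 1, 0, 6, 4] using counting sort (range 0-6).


Count array: [2, 2, 0, 0, 1, 0, 1]
Reconstruct: [0, 0, 1, 1, 4, 6]


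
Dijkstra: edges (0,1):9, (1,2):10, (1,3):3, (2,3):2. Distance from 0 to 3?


Dijkstra from 0:
Distances: {0: 0, 1: 9, 2: 14, 3: 12}
Shortest distance to 3 = 12, path = [0, 1, 3]


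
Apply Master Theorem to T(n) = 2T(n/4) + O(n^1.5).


a=2, b=4, c=1.5. log_4(2)=0.5 < c=1.5. Case 3: O(n^c) = O(n^1.500)
Complexity: O(n^1.500)


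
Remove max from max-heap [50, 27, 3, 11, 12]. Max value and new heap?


Max = 50
Replace root with last, heapify down
Resulting heap: [27, 12, 3, 11]


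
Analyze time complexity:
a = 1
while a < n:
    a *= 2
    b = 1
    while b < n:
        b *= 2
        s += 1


Per nesting level: O(log n) * O(log n) = O((log n)^2)
Complexity: O((log n)^2)


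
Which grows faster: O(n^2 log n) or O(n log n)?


linearithmic grows slower than n^2 log n
O(n log n) is asymptotically smaller; O(n^2 log n) grows faster


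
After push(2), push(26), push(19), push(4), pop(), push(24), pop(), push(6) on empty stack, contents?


push(2) -> [2]
push(26) -> [2, 26]
push(19) -> [2, 26, 19]
push(4) -> [2, 26, 19, 4]
pop() returns 4 -> [2, 26, 19]
push(24) -> [2, 26, 19, 24]
pop() returns 24 -> [2, 26, 19]
push(6) -> [2, 26, 19, 6]
Final stack (bottom to top): [2, 26, 19, 6]


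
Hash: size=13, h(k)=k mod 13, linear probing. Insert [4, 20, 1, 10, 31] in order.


Insertions: 4->slot 4; 20->slot 7; 1->slot 1; 10->slot 10; 31->slot 5
Table: [None, 1, None, None, 4, 31, None, 20, None, None, 10, None, None]


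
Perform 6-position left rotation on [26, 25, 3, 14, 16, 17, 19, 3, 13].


Left rotate by 6: [19, 3, 13, 26, 25, 3, 14, 16, 17]


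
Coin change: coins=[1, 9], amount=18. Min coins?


dp[0]=0; dp[i]=1+min(dp[i-c] for c in coins)
...dp[13]=5, dp[14]=6, dp[15]=7, dp[16]=8, dp[17]=9, dp[18]=2
Minimum coins for 18 = 2


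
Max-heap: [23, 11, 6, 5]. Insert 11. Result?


Append 11: [23, 11, 6, 5, 11]
Bubble up: no swaps needed
Result: [23, 11, 6, 5, 11]


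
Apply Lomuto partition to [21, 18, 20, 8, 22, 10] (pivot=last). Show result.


Elements <= 10 go left of pivot.
Result: [8, 10, 20, 21, 22, 18], pivot at index 1


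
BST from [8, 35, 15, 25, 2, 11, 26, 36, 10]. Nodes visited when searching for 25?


BST root = 8
Search for 25: compare at each node
Path: [8, 35, 15, 25]


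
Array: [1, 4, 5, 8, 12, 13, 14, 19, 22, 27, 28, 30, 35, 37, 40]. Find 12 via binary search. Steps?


Search for 12:
[0,14] mid=7 arr[7]=19
[0,6] mid=3 arr[3]=8
[4,6] mid=5 arr[5]=13
[4,4] mid=4 arr[4]=12
Total: 4 comparisons


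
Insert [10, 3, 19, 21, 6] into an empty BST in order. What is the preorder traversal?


Root = 10; build tree by BST insertion.
Preorder traversal: [10, 3, 6, 19, 21]


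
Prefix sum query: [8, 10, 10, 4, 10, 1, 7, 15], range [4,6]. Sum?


Prefix sums: [0, 8, 18, 28, 32, 42, 43, 50, 65]
Sum[4..6] = prefix[7] - prefix[4] = 50 - 32 = 18


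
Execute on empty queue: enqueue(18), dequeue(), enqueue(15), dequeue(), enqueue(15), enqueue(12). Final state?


enqueue(18) -> [18]
dequeue() returns 18 -> []
enqueue(15) -> [15]
dequeue() returns 15 -> []
enqueue(15) -> [15]
enqueue(12) -> [15, 12]
Final queue (front to back): [15, 12]


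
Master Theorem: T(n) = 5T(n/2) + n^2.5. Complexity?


a=5, b=2, c=2.5. log_2(5)=2.322 < c=2.5. Case 3: O(n^c) = O(n^2.500)
Complexity: O(n^2.500)


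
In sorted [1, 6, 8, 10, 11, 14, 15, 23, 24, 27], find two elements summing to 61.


Two pointers: lo=0, hi=9
No pair sums to 61


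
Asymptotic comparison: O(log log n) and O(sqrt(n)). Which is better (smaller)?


double-logarithmic grows slower than sublinear
O(log log n) is asymptotically smaller; O(sqrt(n)) grows faster


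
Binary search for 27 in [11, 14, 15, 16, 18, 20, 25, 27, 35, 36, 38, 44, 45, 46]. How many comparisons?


Search for 27:
[0,13] mid=6 arr[6]=25
[7,13] mid=10 arr[10]=38
[7,9] mid=8 arr[8]=35
[7,7] mid=7 arr[7]=27
Total: 4 comparisons


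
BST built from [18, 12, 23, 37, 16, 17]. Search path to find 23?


BST root = 18
Search for 23: compare at each node
Path: [18, 23]


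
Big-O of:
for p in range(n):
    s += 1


Per nesting level: O(n) = O(n)
Complexity: O(n)


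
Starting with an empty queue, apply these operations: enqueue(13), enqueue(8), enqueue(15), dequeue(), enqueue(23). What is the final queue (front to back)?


enqueue(13) -> [13]
enqueue(8) -> [13, 8]
enqueue(15) -> [13, 8, 15]
dequeue() returns 13 -> [8, 15]
enqueue(23) -> [8, 15, 23]
Final queue (front to back): [8, 15, 23]


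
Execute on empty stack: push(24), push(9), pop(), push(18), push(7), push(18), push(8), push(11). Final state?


push(24) -> [24]
push(9) -> [24, 9]
pop() returns 9 -> [24]
push(18) -> [24, 18]
push(7) -> [24, 18, 7]
push(18) -> [24, 18, 7, 18]
push(8) -> [24, 18, 7, 18, 8]
push(11) -> [24, 18, 7, 18, 8, 11]
Final stack (bottom to top): [24, 18, 7, 18, 8, 11]


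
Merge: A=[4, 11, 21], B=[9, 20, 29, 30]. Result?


Compare heads, take smaller each step.
Merged: [4, 9, 11, 20, 21, 29, 30]


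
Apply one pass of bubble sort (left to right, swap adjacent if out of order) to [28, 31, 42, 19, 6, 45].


After one pass: [28, 31, 19, 6, 42, 45]


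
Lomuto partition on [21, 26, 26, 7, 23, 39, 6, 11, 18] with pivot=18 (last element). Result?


Elements <= 18 go left of pivot.
Result: [7, 6, 11, 18, 23, 39, 26, 26, 21], pivot at index 3


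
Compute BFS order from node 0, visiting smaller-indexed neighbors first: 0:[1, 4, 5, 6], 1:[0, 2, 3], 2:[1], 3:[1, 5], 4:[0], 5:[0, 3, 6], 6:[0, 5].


BFS queue: start with [0]
Visit order: [0, 1, 4, 5, 6, 2, 3]


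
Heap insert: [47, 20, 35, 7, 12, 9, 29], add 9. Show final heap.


Append 9: [47, 20, 35, 7, 12, 9, 29, 9]
Bubble up: swap idx 7(9) with idx 3(7)
Result: [47, 20, 35, 9, 12, 9, 29, 7]


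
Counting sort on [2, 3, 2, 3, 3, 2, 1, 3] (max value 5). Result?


Count array: [0, 1, 3, 4, 0, 0]
Reconstruct: [1, 2, 2, 2, 3, 3, 3, 3]


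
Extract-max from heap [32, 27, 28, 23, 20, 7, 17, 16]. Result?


Max = 32
Replace root with last, heapify down
Resulting heap: [28, 27, 17, 23, 20, 7, 16]


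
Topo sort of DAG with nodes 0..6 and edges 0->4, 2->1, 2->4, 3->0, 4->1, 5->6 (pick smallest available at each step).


Kahn's algorithm, process smallest node first
Order: [2, 3, 0, 4, 1, 5, 6]


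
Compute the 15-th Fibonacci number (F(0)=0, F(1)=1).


F(n)=F(n-1)+F(n-2)
...F(13)=233, F(14)=377, F(15)=610


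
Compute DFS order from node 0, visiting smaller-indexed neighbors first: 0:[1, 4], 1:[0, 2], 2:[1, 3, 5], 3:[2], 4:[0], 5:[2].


DFS stack-based: start with [0]
Visit order: [0, 1, 2, 3, 5, 4]


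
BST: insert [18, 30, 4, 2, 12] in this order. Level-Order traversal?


Root = 18; build tree by BST insertion.
Level-Order traversal: [18, 4, 30, 2, 12]


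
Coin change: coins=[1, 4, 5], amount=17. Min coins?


dp[0]=0; dp[i]=1+min(dp[i-c] for c in coins)
...dp[12]=3, dp[13]=3, dp[14]=3, dp[15]=3, dp[16]=4, dp[17]=4
Minimum coins for 17 = 4


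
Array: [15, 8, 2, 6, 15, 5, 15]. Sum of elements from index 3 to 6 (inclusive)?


Prefix sums: [0, 15, 23, 25, 31, 46, 51, 66]
Sum[3..6] = prefix[7] - prefix[3] = 66 - 25 = 41


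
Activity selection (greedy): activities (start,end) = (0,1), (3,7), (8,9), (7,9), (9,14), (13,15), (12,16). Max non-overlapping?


Greedy: pick earliest-ending, then skip overlaps.
Selected (4 activities): [(0, 1), (3, 7), (8, 9), (9, 14)]


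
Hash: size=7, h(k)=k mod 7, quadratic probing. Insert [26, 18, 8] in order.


Insertions: 26->slot 5; 18->slot 4; 8->slot 1
Table: [None, 8, None, None, 18, 26, None]


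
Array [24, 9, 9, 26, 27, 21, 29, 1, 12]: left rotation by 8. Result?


Left rotate by 8: [12, 24, 9, 9, 26, 27, 21, 29, 1]


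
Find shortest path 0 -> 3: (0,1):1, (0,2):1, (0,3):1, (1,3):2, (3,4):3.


Dijkstra from 0:
Distances: {0: 0, 1: 1, 2: 1, 3: 1, 4: 4}
Shortest distance to 3 = 1, path = [0, 3]


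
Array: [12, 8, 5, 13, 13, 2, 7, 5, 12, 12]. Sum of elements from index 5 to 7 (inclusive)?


Prefix sums: [0, 12, 20, 25, 38, 51, 53, 60, 65, 77, 89]
Sum[5..7] = prefix[8] - prefix[5] = 65 - 51 = 14


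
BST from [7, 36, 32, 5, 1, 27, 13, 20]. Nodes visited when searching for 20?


BST root = 7
Search for 20: compare at each node
Path: [7, 36, 32, 27, 13, 20]


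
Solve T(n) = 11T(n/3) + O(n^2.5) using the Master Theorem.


a=11, b=3, c=2.5. log_3(11)=2.183 < c=2.5. Case 3: O(n^c) = O(n^2.500)
Complexity: O(n^2.500)


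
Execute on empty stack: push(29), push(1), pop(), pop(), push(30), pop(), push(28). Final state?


push(29) -> [29]
push(1) -> [29, 1]
pop() returns 1 -> [29]
pop() returns 29 -> []
push(30) -> [30]
pop() returns 30 -> []
push(28) -> [28]
Final stack (bottom to top): [28]


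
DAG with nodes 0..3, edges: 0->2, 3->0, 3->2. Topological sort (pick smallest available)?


Kahn's algorithm, process smallest node first
Order: [1, 3, 0, 2]


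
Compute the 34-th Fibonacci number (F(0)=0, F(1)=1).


F(n)=F(n-1)+F(n-2)
...F(32)=2178309, F(33)=3524578, F(34)=5702887


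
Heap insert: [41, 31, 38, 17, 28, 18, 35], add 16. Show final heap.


Append 16: [41, 31, 38, 17, 28, 18, 35, 16]
Bubble up: no swaps needed
Result: [41, 31, 38, 17, 28, 18, 35, 16]


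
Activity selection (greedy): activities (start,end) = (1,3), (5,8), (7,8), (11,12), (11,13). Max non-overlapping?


Greedy: pick earliest-ending, then skip overlaps.
Selected (3 activities): [(1, 3), (5, 8), (11, 12)]


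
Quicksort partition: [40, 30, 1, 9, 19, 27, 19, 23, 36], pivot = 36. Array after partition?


Elements <= 36 go left of pivot.
Result: [30, 1, 9, 19, 27, 19, 23, 36, 40], pivot at index 7


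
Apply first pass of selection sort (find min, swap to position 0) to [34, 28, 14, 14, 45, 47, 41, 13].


After one pass: [13, 28, 14, 14, 45, 47, 41, 34]


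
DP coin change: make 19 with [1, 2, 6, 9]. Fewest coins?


dp[0]=0; dp[i]=1+min(dp[i-c] for c in coins)
...dp[14]=3, dp[15]=2, dp[16]=3, dp[17]=3, dp[18]=2, dp[19]=3
Minimum coins for 19 = 3


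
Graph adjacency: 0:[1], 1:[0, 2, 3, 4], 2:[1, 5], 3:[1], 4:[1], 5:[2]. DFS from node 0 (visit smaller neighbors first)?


DFS stack-based: start with [0]
Visit order: [0, 1, 2, 5, 3, 4]


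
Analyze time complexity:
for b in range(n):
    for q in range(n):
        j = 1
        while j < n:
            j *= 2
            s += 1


Per nesting level: O(n) * O(n) * O(log n) = O(n^2 log n)
Complexity: O(n^2 log n)


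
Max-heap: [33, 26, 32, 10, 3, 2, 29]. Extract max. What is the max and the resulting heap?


Max = 33
Replace root with last, heapify down
Resulting heap: [32, 26, 29, 10, 3, 2]


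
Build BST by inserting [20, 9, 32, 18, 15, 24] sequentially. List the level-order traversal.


Root = 20; build tree by BST insertion.
Level-Order traversal: [20, 9, 32, 18, 24, 15]


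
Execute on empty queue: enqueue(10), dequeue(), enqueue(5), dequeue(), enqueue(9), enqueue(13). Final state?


enqueue(10) -> [10]
dequeue() returns 10 -> []
enqueue(5) -> [5]
dequeue() returns 5 -> []
enqueue(9) -> [9]
enqueue(13) -> [9, 13]
Final queue (front to back): [9, 13]


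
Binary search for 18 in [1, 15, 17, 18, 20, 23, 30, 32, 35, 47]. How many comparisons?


Search for 18:
[0,9] mid=4 arr[4]=20
[0,3] mid=1 arr[1]=15
[2,3] mid=2 arr[2]=17
[3,3] mid=3 arr[3]=18
Total: 4 comparisons


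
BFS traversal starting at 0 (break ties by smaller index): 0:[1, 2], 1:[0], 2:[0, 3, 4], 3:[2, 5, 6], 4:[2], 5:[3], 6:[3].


BFS queue: start with [0]
Visit order: [0, 1, 2, 3, 4, 5, 6]


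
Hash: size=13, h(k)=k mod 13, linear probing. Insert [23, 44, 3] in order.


Insertions: 23->slot 10; 44->slot 5; 3->slot 3
Table: [None, None, None, 3, None, 44, None, None, None, None, 23, None, None]


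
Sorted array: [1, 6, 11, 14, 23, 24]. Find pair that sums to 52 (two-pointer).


Two pointers: lo=0, hi=5
No pair sums to 52


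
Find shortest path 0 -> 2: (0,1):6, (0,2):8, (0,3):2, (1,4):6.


Dijkstra from 0:
Distances: {0: 0, 1: 6, 2: 8, 3: 2, 4: 12}
Shortest distance to 2 = 8, path = [0, 2]


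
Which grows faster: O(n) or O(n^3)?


linear grows slower than cubic
O(n) is asymptotically smaller; O(n^3) grows faster


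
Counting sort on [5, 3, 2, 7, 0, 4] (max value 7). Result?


Count array: [1, 0, 1, 1, 1, 1, 0, 1]
Reconstruct: [0, 2, 3, 4, 5, 7]


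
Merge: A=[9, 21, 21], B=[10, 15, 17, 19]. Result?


Compare heads, take smaller each step.
Merged: [9, 10, 15, 17, 19, 21, 21]


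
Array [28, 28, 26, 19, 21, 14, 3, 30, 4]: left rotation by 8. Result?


Left rotate by 8: [4, 28, 28, 26, 19, 21, 14, 3, 30]


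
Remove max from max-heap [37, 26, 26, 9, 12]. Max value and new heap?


Max = 37
Replace root with last, heapify down
Resulting heap: [26, 12, 26, 9]


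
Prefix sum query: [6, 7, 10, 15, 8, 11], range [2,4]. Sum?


Prefix sums: [0, 6, 13, 23, 38, 46, 57]
Sum[2..4] = prefix[5] - prefix[2] = 46 - 13 = 33


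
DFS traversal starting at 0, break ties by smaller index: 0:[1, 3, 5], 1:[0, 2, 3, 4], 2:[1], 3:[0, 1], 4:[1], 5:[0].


DFS stack-based: start with [0]
Visit order: [0, 1, 2, 3, 4, 5]


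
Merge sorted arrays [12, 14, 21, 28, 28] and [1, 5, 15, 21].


Compare heads, take smaller each step.
Merged: [1, 5, 12, 14, 15, 21, 21, 28, 28]


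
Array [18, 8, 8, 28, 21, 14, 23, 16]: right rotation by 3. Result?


Right rotate by 3: [14, 23, 16, 18, 8, 8, 28, 21]


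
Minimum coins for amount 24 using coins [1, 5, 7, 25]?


dp[0]=0; dp[i]=1+min(dp[i-c] for c in coins)
...dp[19]=3, dp[20]=4, dp[21]=3, dp[22]=4, dp[23]=5, dp[24]=4
Minimum coins for 24 = 4


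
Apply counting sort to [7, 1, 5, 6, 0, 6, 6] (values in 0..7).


Count array: [1, 1, 0, 0, 0, 1, 3, 1]
Reconstruct: [0, 1, 5, 6, 6, 6, 7]


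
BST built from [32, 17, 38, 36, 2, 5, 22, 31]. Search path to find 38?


BST root = 32
Search for 38: compare at each node
Path: [32, 38]


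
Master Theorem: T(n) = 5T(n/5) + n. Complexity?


a=5, b=5, c=1. log_5(5)=1 = c=1. Case 2: O(n^c log n) = O(n log n)
Complexity: O(n log n)


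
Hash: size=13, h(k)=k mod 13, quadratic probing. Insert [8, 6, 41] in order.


Insertions: 8->slot 8; 6->slot 6; 41->slot 2
Table: [None, None, 41, None, None, None, 6, None, 8, None, None, None, None]


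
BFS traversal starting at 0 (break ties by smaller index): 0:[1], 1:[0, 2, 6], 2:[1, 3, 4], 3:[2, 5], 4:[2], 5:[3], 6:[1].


BFS queue: start with [0]
Visit order: [0, 1, 2, 6, 3, 4, 5]


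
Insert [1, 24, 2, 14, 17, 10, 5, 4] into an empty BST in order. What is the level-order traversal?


Root = 1; build tree by BST insertion.
Level-Order traversal: [1, 24, 2, 14, 10, 17, 5, 4]


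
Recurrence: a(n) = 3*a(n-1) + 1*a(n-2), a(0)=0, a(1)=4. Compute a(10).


Build bottom-up:
...a(8)=15708, a(9)=51880, a(10)=3*51880+1*15708=171348


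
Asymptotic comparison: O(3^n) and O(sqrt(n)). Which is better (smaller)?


sublinear grows slower than exponential (base 3)
O(sqrt(n)) is asymptotically smaller; O(3^n) grows faster


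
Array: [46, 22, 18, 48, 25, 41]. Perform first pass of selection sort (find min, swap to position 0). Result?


After one pass: [18, 22, 46, 48, 25, 41]


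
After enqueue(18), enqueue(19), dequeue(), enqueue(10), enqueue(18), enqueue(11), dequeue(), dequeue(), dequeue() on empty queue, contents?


enqueue(18) -> [18]
enqueue(19) -> [18, 19]
dequeue() returns 18 -> [19]
enqueue(10) -> [19, 10]
enqueue(18) -> [19, 10, 18]
enqueue(11) -> [19, 10, 18, 11]
dequeue() returns 19 -> [10, 18, 11]
dequeue() returns 10 -> [18, 11]
dequeue() returns 18 -> [11]
Final queue (front to back): [11]


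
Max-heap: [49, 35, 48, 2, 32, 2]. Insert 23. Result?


Append 23: [49, 35, 48, 2, 32, 2, 23]
Bubble up: no swaps needed
Result: [49, 35, 48, 2, 32, 2, 23]


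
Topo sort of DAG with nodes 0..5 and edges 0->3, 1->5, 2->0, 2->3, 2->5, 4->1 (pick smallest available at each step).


Kahn's algorithm, process smallest node first
Order: [2, 0, 3, 4, 1, 5]


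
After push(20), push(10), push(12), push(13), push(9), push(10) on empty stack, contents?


push(20) -> [20]
push(10) -> [20, 10]
push(12) -> [20, 10, 12]
push(13) -> [20, 10, 12, 13]
push(9) -> [20, 10, 12, 13, 9]
push(10) -> [20, 10, 12, 13, 9, 10]
Final stack (bottom to top): [20, 10, 12, 13, 9, 10]


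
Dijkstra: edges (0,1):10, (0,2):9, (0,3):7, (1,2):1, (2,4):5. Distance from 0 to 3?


Dijkstra from 0:
Distances: {0: 0, 1: 10, 2: 9, 3: 7, 4: 14}
Shortest distance to 3 = 7, path = [0, 3]


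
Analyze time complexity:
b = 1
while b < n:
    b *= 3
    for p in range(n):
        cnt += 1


Per nesting level: O(log n) * O(n) = O(n log n)
Complexity: O(n log n)


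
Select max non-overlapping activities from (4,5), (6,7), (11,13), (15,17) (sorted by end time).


Greedy: pick earliest-ending, then skip overlaps.
Selected (4 activities): [(4, 5), (6, 7), (11, 13), (15, 17)]


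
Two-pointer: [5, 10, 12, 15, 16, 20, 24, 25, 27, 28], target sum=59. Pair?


Two pointers: lo=0, hi=9
No pair sums to 59


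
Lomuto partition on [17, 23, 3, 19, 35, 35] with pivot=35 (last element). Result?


Elements <= 35 go left of pivot.
Result: [17, 23, 3, 19, 35, 35], pivot at index 5


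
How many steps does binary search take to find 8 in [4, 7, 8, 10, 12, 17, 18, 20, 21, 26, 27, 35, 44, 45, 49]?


Search for 8:
[0,14] mid=7 arr[7]=20
[0,6] mid=3 arr[3]=10
[0,2] mid=1 arr[1]=7
[2,2] mid=2 arr[2]=8
Total: 4 comparisons


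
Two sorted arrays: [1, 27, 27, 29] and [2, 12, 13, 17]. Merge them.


Compare heads, take smaller each step.
Merged: [1, 2, 12, 13, 17, 27, 27, 29]


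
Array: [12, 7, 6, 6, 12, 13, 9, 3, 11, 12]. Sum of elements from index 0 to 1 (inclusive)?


Prefix sums: [0, 12, 19, 25, 31, 43, 56, 65, 68, 79, 91]
Sum[0..1] = prefix[2] - prefix[0] = 19 - 0 = 19


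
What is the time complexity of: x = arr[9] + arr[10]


Analysis: constant-time operation, no loop
Complexity: O(1)


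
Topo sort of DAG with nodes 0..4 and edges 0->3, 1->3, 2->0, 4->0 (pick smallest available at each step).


Kahn's algorithm, process smallest node first
Order: [1, 2, 4, 0, 3]


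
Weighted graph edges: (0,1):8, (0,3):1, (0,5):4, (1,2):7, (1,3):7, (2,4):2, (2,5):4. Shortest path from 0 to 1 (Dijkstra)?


Dijkstra from 0:
Distances: {0: 0, 1: 8, 2: 8, 3: 1, 4: 10, 5: 4}
Shortest distance to 1 = 8, path = [0, 1]


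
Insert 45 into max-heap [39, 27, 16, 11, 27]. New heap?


Append 45: [39, 27, 16, 11, 27, 45]
Bubble up: swap idx 5(45) with idx 2(16); swap idx 2(45) with idx 0(39)
Result: [45, 27, 39, 11, 27, 16]


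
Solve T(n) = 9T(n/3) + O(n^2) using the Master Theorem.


a=9, b=3, c=2. log_3(9)=2 = c=2. Case 2: O(n^c log n) = O(n^2 log n)
Complexity: O(n^2 log n)


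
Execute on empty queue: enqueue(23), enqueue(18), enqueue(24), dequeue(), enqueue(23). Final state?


enqueue(23) -> [23]
enqueue(18) -> [23, 18]
enqueue(24) -> [23, 18, 24]
dequeue() returns 23 -> [18, 24]
enqueue(23) -> [18, 24, 23]
Final queue (front to back): [18, 24, 23]


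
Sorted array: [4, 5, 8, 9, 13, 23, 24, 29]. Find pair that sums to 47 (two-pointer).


Two pointers: lo=0, hi=7
Found pair: (23, 24) summing to 47


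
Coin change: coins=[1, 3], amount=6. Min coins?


dp[0]=0; dp[i]=1+min(dp[i-c] for c in coins)
...dp[1]=1, dp[2]=2, dp[3]=1, dp[4]=2, dp[5]=3, dp[6]=2
Minimum coins for 6 = 2


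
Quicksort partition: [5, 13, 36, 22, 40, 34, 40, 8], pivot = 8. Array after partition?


Elements <= 8 go left of pivot.
Result: [5, 8, 36, 22, 40, 34, 40, 13], pivot at index 1


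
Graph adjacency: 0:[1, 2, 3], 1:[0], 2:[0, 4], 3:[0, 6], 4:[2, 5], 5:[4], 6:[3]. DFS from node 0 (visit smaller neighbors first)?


DFS stack-based: start with [0]
Visit order: [0, 1, 2, 4, 5, 3, 6]


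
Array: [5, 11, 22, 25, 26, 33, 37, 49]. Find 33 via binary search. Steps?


Search for 33:
[0,7] mid=3 arr[3]=25
[4,7] mid=5 arr[5]=33
Total: 2 comparisons


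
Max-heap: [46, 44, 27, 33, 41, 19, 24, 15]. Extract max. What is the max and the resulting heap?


Max = 46
Replace root with last, heapify down
Resulting heap: [44, 41, 27, 33, 15, 19, 24]


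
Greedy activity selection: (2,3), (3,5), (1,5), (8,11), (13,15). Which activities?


Greedy: pick earliest-ending, then skip overlaps.
Selected (4 activities): [(2, 3), (3, 5), (8, 11), (13, 15)]


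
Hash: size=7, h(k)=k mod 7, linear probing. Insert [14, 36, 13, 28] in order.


Insertions: 14->slot 0; 36->slot 1; 13->slot 6; 28->slot 2
Table: [14, 36, 28, None, None, None, 13]


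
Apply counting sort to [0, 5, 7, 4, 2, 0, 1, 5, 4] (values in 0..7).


Count array: [2, 1, 1, 0, 2, 2, 0, 1]
Reconstruct: [0, 0, 1, 2, 4, 4, 5, 5, 7]


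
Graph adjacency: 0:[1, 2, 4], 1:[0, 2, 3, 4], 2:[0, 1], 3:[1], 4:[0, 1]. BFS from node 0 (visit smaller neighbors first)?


BFS queue: start with [0]
Visit order: [0, 1, 2, 4, 3]


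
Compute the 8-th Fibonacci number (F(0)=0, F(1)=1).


F(n)=F(n-1)+F(n-2)
...F(6)=8, F(7)=13, F(8)=21


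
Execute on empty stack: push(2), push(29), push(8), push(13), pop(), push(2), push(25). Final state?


push(2) -> [2]
push(29) -> [2, 29]
push(8) -> [2, 29, 8]
push(13) -> [2, 29, 8, 13]
pop() returns 13 -> [2, 29, 8]
push(2) -> [2, 29, 8, 2]
push(25) -> [2, 29, 8, 2, 25]
Final stack (bottom to top): [2, 29, 8, 2, 25]


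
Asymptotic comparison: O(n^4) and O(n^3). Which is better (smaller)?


cubic grows slower than quartic
O(n^3) is asymptotically smaller; O(n^4) grows faster


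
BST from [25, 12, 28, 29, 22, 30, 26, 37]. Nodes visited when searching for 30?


BST root = 25
Search for 30: compare at each node
Path: [25, 28, 29, 30]


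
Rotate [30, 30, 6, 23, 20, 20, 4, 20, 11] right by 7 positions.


Right rotate by 7: [6, 23, 20, 20, 4, 20, 11, 30, 30]


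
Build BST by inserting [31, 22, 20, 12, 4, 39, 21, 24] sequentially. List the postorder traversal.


Root = 31; build tree by BST insertion.
Postorder traversal: [4, 12, 21, 20, 24, 22, 39, 31]


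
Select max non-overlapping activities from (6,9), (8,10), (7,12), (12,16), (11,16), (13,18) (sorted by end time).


Greedy: pick earliest-ending, then skip overlaps.
Selected (2 activities): [(6, 9), (12, 16)]


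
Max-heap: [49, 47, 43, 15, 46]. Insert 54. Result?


Append 54: [49, 47, 43, 15, 46, 54]
Bubble up: swap idx 5(54) with idx 2(43); swap idx 2(54) with idx 0(49)
Result: [54, 47, 49, 15, 46, 43]


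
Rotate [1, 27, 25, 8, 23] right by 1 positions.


Right rotate by 1: [23, 1, 27, 25, 8]


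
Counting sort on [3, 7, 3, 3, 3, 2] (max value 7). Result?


Count array: [0, 0, 1, 4, 0, 0, 0, 1]
Reconstruct: [2, 3, 3, 3, 3, 7]


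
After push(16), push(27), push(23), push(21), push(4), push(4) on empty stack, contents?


push(16) -> [16]
push(27) -> [16, 27]
push(23) -> [16, 27, 23]
push(21) -> [16, 27, 23, 21]
push(4) -> [16, 27, 23, 21, 4]
push(4) -> [16, 27, 23, 21, 4, 4]
Final stack (bottom to top): [16, 27, 23, 21, 4, 4]


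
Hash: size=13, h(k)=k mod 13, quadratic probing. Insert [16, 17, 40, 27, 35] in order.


Insertions: 16->slot 3; 17->slot 4; 40->slot 1; 27->slot 2; 35->slot 9
Table: [None, 40, 27, 16, 17, None, None, None, None, 35, None, None, None]


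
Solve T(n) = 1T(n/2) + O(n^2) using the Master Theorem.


a=1, b=2, c=2. log_2(1)=0 < c=2. Case 3: O(n^c) = O(n^2)
Complexity: O(n^2)


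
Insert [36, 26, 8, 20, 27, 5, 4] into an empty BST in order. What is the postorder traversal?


Root = 36; build tree by BST insertion.
Postorder traversal: [4, 5, 20, 8, 27, 26, 36]


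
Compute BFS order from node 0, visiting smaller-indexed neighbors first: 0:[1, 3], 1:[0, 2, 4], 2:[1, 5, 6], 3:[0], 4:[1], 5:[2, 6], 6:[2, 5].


BFS queue: start with [0]
Visit order: [0, 1, 3, 2, 4, 5, 6]


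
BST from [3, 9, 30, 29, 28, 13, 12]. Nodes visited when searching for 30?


BST root = 3
Search for 30: compare at each node
Path: [3, 9, 30]


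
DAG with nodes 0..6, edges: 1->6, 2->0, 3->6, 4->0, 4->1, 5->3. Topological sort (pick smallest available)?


Kahn's algorithm, process smallest node first
Order: [2, 4, 0, 1, 5, 3, 6]


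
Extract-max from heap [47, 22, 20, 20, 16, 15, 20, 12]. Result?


Max = 47
Replace root with last, heapify down
Resulting heap: [22, 20, 20, 12, 16, 15, 20]


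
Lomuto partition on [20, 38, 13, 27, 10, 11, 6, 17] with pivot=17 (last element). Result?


Elements <= 17 go left of pivot.
Result: [13, 10, 11, 6, 17, 20, 27, 38], pivot at index 4


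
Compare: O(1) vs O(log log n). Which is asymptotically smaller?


constant grows slower than double-logarithmic
O(1) is asymptotically smaller; O(log log n) grows faster


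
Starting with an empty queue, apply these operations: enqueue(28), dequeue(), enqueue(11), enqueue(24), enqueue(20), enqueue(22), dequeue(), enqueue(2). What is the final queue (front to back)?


enqueue(28) -> [28]
dequeue() returns 28 -> []
enqueue(11) -> [11]
enqueue(24) -> [11, 24]
enqueue(20) -> [11, 24, 20]
enqueue(22) -> [11, 24, 20, 22]
dequeue() returns 11 -> [24, 20, 22]
enqueue(2) -> [24, 20, 22, 2]
Final queue (front to back): [24, 20, 22, 2]


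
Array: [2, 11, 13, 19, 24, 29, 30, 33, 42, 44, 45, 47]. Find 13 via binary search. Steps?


Search for 13:
[0,11] mid=5 arr[5]=29
[0,4] mid=2 arr[2]=13
Total: 2 comparisons


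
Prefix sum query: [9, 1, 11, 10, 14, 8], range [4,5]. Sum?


Prefix sums: [0, 9, 10, 21, 31, 45, 53]
Sum[4..5] = prefix[6] - prefix[4] = 53 - 31 = 22


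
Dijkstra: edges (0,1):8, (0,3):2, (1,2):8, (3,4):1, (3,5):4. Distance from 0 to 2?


Dijkstra from 0:
Distances: {0: 0, 1: 8, 2: 16, 3: 2, 4: 3, 5: 6}
Shortest distance to 2 = 16, path = [0, 1, 2]


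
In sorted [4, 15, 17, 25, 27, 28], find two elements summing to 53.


Two pointers: lo=0, hi=5
Found pair: (25, 28) summing to 53
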